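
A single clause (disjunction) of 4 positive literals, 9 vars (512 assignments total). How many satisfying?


Step 1: Total=2^9=512
Step 2: Unsat when all 4 false: 2^5=32
Step 3: Sat=512-32=480

480


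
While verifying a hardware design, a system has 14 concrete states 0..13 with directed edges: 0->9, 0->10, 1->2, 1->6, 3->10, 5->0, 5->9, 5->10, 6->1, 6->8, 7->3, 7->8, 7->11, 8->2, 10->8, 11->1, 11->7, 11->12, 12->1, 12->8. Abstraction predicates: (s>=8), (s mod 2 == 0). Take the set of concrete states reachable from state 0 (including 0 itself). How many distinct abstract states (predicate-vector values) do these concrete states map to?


BFS from 0:
Concrete reachable: {0, 2, 8, 9, 10}
Abstract via predicates (s>=8), (s mod 2 == 0):
  (0,1) <- {0, 2}
  (1,0) <- {9}
  (1,1) <- {8, 10}
Distinct abstract states = 3

3


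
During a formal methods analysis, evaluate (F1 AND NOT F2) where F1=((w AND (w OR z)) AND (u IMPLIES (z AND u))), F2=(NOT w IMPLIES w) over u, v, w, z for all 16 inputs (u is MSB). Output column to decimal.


F1 = ((w AND (w OR z)) AND (u IMPLIES (z AND u)))
F2 = (NOT w IMPLIES w)
Counterexample to F1=>F2 is where F1=1 and F2=0.
Evaluate each row (bits = u,v,w,z, MSB first):
  row 0 [0000]: F1=0 F2=0 -> F1&~F2 -> 0
  row 1 [0001]: F1=0 F2=0 -> F1&~F2 -> 0
  row 2 [0010]: F1=1 F2=1 -> F1&~F2 -> 0
  row 3 [0011]: F1=1 F2=1 -> F1&~F2 -> 0
  row 4 [0100]: F1=0 F2=0 -> F1&~F2 -> 0
  row 5 [0101]: F1=0 F2=0 -> F1&~F2 -> 0
  row 6 [0110]: F1=1 F2=1 -> F1&~F2 -> 0
  row 7 [0111]: F1=1 F2=1 -> F1&~F2 -> 0
  row 8 [1000]: F1=0 F2=0 -> F1&~F2 -> 0
  row 9 [1001]: F1=0 F2=0 -> F1&~F2 -> 0
  row 10 [1010]: F1=0 F2=1 -> F1&~F2 -> 0
  row 11 [1011]: F1=1 F2=1 -> F1&~F2 -> 0
  row 12 [1100]: F1=0 F2=0 -> F1&~F2 -> 0
  row 13 [1101]: F1=0 F2=0 -> F1&~F2 -> 0
  row 14 [1110]: F1=0 F2=1 -> F1&~F2 -> 0
  row 15 [1111]: F1=1 F2=1 -> F1&~F2 -> 0
Full result column, 4 rows per line (u,v fixed per line; w,z runs 00..11 left to right):
  rows 0-3 [u,v=00]: 0000  = hex 0
  rows 4-7 [u,v=01]: 0000  = hex 0
  rows 8-11 [u,v=10]: 0000  = hex 0
  rows 12-15 [u,v=11]: 0000  = hex 0
Counterexample vector (row 0 .. row 15) = 0000000000000000
Output column grouped in 4s = 0000 0000 0000 0000 = 0x0000
Convert to decimal digit by digit (value = value*16 + digit):
  0 -> 0
  0*16 + 0 = 0
  0*16 + 0 = 0
  0*16 + 0 = 0
Decimal = 0

0


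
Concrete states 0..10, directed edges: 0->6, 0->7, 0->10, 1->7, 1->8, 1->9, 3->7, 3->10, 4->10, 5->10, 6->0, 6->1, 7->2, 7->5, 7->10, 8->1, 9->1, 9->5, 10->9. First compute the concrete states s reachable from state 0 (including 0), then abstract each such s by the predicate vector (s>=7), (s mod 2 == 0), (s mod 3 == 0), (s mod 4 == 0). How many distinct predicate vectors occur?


BFS from 0:
Concrete reachable: {0, 1, 2, 5, 6, 7, 8, 9, 10}
Abstract via predicates (s>=7), (s mod 2 == 0), (s mod 3 == 0), (s mod 4 == 0):
  (0,0,0,0) <- {1, 5}
  (0,1,0,0) <- {2}
  (0,1,1,0) <- {6}
  (0,1,1,1) <- {0}
  (1,0,0,0) <- {7}
  (1,0,1,0) <- {9}
  (1,1,0,0) <- {10}
  (1,1,0,1) <- {8}
Distinct abstract states = 8

8


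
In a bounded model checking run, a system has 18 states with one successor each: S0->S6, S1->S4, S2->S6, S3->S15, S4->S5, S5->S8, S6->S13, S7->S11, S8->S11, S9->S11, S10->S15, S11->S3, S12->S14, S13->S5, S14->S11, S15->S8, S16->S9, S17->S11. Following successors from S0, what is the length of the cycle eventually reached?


Trace from S0 until a state repeats:
  S0 -> S6 -> S13 -> S5 -> S8 -> S11 -> S3 -> S15 -> S8
S8 first seen at step 4, revisited at step 8.
Cycle length = 8 - 4 = 4

4


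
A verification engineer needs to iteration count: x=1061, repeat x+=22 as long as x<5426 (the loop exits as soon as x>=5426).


Step 1: x goes from 1061 toward 5426 by 22; the body runs while x<5426, so iterations = ceil((bound-start)/step)
Step 2: Distance=4365
Step 3: ceil(4365/22)=199

199


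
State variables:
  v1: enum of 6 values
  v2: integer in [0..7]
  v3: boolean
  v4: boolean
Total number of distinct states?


State space = product of domain sizes of all variables.
Domain sizes:
  v1 (enum of 6 values): 6
  v2 (integer in [0..7]): 8
  v3 (boolean): 2
  v4 (boolean): 2
Product = 6 * 8 * 2 * 2 = 192

192


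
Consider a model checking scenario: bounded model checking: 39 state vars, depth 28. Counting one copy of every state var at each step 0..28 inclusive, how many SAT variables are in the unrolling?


BMC unrolls to depth k, creating one copy of each state var for steps 0..k.
Step count = 28 + 1 = 29 (steps 0 through 28)
Vars per step = 39
Total = 39 * 29 = 1131

1131


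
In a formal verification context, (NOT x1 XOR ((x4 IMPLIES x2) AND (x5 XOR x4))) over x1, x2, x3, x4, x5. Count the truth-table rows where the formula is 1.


Formula: (NOT x1 XOR ((x4 IMPLIES x2) AND (x5 XOR x4))) over 5 vars (32 rows)
Evaluate each row (x1, x2, x3, x4, x5 as bits, MSB first):
  row 0 [00000]: (NOT 0 XOR ((0 IMPLIES 0) AND (0 XOR 0))) -> 1
  row 1 [00001]: (NOT 0 XOR ((0 IMPLIES 0) AND (1 XOR 0))) -> 0
  row 2 [00010]: (NOT 0 XOR ((1 IMPLIES 0) AND (0 XOR 1))) -> 1
  row 3 [00011]: (NOT 0 XOR ((1 IMPLIES 0) AND (1 XOR 1))) -> 1
  row 4 [00100]: (NOT 0 XOR ((0 IMPLIES 0) AND (0 XOR 0))) -> 1
  row 5 [00101]: (NOT 0 XOR ((0 IMPLIES 0) AND (1 XOR 0))) -> 0
  row 6 [00110]: (NOT 0 XOR ((1 IMPLIES 0) AND (0 XOR 1))) -> 1
  row 7 [00111]: (NOT 0 XOR ((1 IMPLIES 0) AND (1 XOR 1))) -> 1
  row 8 [01000]: (NOT 0 XOR ((0 IMPLIES 1) AND (0 XOR 0))) -> 1
  row 9 [01001]: (NOT 0 XOR ((0 IMPLIES 1) AND (1 XOR 0))) -> 0
  row 10 [01010]: (NOT 0 XOR ((1 IMPLIES 1) AND (0 XOR 1))) -> 0
  row 11 [01011]: (NOT 0 XOR ((1 IMPLIES 1) AND (1 XOR 1))) -> 1
  row 12 [01100]: (NOT 0 XOR ((0 IMPLIES 1) AND (0 XOR 0))) -> 1
  row 13 [01101]: (NOT 0 XOR ((0 IMPLIES 1) AND (1 XOR 0))) -> 0
  row 14 [01110]: (NOT 0 XOR ((1 IMPLIES 1) AND (0 XOR 1))) -> 0
  row 15 [01111]: (NOT 0 XOR ((1 IMPLIES 1) AND (1 XOR 1))) -> 1
  row 16 [10000]: (NOT 1 XOR ((0 IMPLIES 0) AND (0 XOR 0))) -> 0
  row 17 [10001]: (NOT 1 XOR ((0 IMPLIES 0) AND (1 XOR 0))) -> 1
  row 18 [10010]: (NOT 1 XOR ((1 IMPLIES 0) AND (0 XOR 1))) -> 0
  row 19 [10011]: (NOT 1 XOR ((1 IMPLIES 0) AND (1 XOR 1))) -> 0
  row 20 [10100]: (NOT 1 XOR ((0 IMPLIES 0) AND (0 XOR 0))) -> 0
  row 21 [10101]: (NOT 1 XOR ((0 IMPLIES 0) AND (1 XOR 0))) -> 1
  row 22 [10110]: (NOT 1 XOR ((1 IMPLIES 0) AND (0 XOR 1))) -> 0
  row 23 [10111]: (NOT 1 XOR ((1 IMPLIES 0) AND (1 XOR 1))) -> 0
  row 24 [11000]: (NOT 1 XOR ((0 IMPLIES 1) AND (0 XOR 0))) -> 0
  row 25 [11001]: (NOT 1 XOR ((0 IMPLIES 1) AND (1 XOR 0))) -> 1
  row 26 [11010]: (NOT 1 XOR ((1 IMPLIES 1) AND (0 XOR 1))) -> 1
  row 27 [11011]: (NOT 1 XOR ((1 IMPLIES 1) AND (1 XOR 1))) -> 0
  row 28 [11100]: (NOT 1 XOR ((0 IMPLIES 1) AND (0 XOR 0))) -> 0
  row 29 [11101]: (NOT 1 XOR ((0 IMPLIES 1) AND (1 XOR 0))) -> 1
  row 30 [11110]: (NOT 1 XOR ((1 IMPLIES 1) AND (0 XOR 1))) -> 1
  row 31 [11111]: (NOT 1 XOR ((1 IMPLIES 1) AND (1 XOR 1))) -> 0
Full result column, 8 rows per line (x1,x2 fixed per line; x3,x4,x5 runs 000..111 left to right):
  rows 0-7 [x1,x2=00]: 10111011  (ones: 6)
  rows 8-15 [x1,x2=01]: 10011001  (ones: 4)
  rows 16-23 [x1,x2=10]: 01000100  (ones: 2)
  rows 24-31 [x1,x2=11]: 01100110  (ones: 4)
Count of 1-rows = 6+4+2+4 = 16

16


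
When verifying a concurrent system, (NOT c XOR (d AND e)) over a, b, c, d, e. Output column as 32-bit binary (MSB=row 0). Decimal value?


Formula: (NOT c XOR (d AND e)) over a, b, c, d, e (32 rows)
Evaluate each row (bits = a,b,c,d,e, MSB first):
  row 0 [00000]: (NOT 0 XOR (0 AND 0)) -> 1
  row 1 [00001]: (NOT 0 XOR (0 AND 1)) -> 1
  row 2 [00010]: (NOT 0 XOR (1 AND 0)) -> 1
  row 3 [00011]: (NOT 0 XOR (1 AND 1)) -> 0
  row 4 [00100]: (NOT 1 XOR (0 AND 0)) -> 0
  row 5 [00101]: (NOT 1 XOR (0 AND 1)) -> 0
  row 6 [00110]: (NOT 1 XOR (1 AND 0)) -> 0
  row 7 [00111]: (NOT 1 XOR (1 AND 1)) -> 1
  row 8 [01000]: (NOT 0 XOR (0 AND 0)) -> 1
  row 9 [01001]: (NOT 0 XOR (0 AND 1)) -> 1
  row 10 [01010]: (NOT 0 XOR (1 AND 0)) -> 1
  row 11 [01011]: (NOT 0 XOR (1 AND 1)) -> 0
  row 12 [01100]: (NOT 1 XOR (0 AND 0)) -> 0
  row 13 [01101]: (NOT 1 XOR (0 AND 1)) -> 0
  row 14 [01110]: (NOT 1 XOR (1 AND 0)) -> 0
  row 15 [01111]: (NOT 1 XOR (1 AND 1)) -> 1
  row 16 [10000]: (NOT 0 XOR (0 AND 0)) -> 1
  row 17 [10001]: (NOT 0 XOR (0 AND 1)) -> 1
  row 18 [10010]: (NOT 0 XOR (1 AND 0)) -> 1
  row 19 [10011]: (NOT 0 XOR (1 AND 1)) -> 0
  row 20 [10100]: (NOT 1 XOR (0 AND 0)) -> 0
  row 21 [10101]: (NOT 1 XOR (0 AND 1)) -> 0
  row 22 [10110]: (NOT 1 XOR (1 AND 0)) -> 0
  row 23 [10111]: (NOT 1 XOR (1 AND 1)) -> 1
  row 24 [11000]: (NOT 0 XOR (0 AND 0)) -> 1
  row 25 [11001]: (NOT 0 XOR (0 AND 1)) -> 1
  row 26 [11010]: (NOT 0 XOR (1 AND 0)) -> 1
  row 27 [11011]: (NOT 0 XOR (1 AND 1)) -> 0
  row 28 [11100]: (NOT 1 XOR (0 AND 0)) -> 0
  row 29 [11101]: (NOT 1 XOR (0 AND 1)) -> 0
  row 30 [11110]: (NOT 1 XOR (1 AND 0)) -> 0
  row 31 [11111]: (NOT 1 XOR (1 AND 1)) -> 1
Full result column, 4 rows per line (a,b,c fixed per line; d,e runs 00..11 left to right):
  rows 0-3 [a,b,c=000]: 1110  = hex E
  rows 4-7 [a,b,c=001]: 0001  = hex 1
  rows 8-11 [a,b,c=010]: 1110  = hex E
  rows 12-15 [a,b,c=011]: 0001  = hex 1
  rows 16-19 [a,b,c=100]: 1110  = hex E
  rows 20-23 [a,b,c=101]: 0001  = hex 1
  rows 24-27 [a,b,c=110]: 1110  = hex E
  rows 28-31 [a,b,c=111]: 0001  = hex 1
Output column (row 0 .. row 31) = 11100001111000011110000111100001
Output column grouped in 4s = 1110 0001 1110 0001 1110 0001 1110 0001 = 0xE1E1E1E1
Convert to decimal digit by digit (value = value*16 + digit):
  E -> 14
  14*16 + 1 = 225
  225*16 + 14 (E) = 3614
  3614*16 + 1 = 57825
  57825*16 + 14 (E) = 925214
  925214*16 + 1 = 14803425
  14803425*16 + 14 (E) = 236854814
  236854814*16 + 1 = 3789677025
Decimal = 3789677025

3789677025


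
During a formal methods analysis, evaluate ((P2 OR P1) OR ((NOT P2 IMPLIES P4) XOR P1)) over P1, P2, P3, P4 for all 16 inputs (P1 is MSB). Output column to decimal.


Formula: ((P2 OR P1) OR ((NOT P2 IMPLIES P4) XOR P1)) over P1, P2, P3, P4 (16 rows)
Evaluate each row (bits = P1,P2,P3,P4, MSB first):
  row 0 [0000]: ((0 OR 0) OR ((NOT 0 IMPLIES 0) XOR 0)) -> 0
  row 1 [0001]: ((0 OR 0) OR ((NOT 0 IMPLIES 1) XOR 0)) -> 1
  row 2 [0010]: ((0 OR 0) OR ((NOT 0 IMPLIES 0) XOR 0)) -> 0
  row 3 [0011]: ((0 OR 0) OR ((NOT 0 IMPLIES 1) XOR 0)) -> 1
  row 4 [0100]: ((1 OR 0) OR ((NOT 1 IMPLIES 0) XOR 0)) -> 1
  row 5 [0101]: ((1 OR 0) OR ((NOT 1 IMPLIES 1) XOR 0)) -> 1
  row 6 [0110]: ((1 OR 0) OR ((NOT 1 IMPLIES 0) XOR 0)) -> 1
  row 7 [0111]: ((1 OR 0) OR ((NOT 1 IMPLIES 1) XOR 0)) -> 1
  row 8 [1000]: ((0 OR 1) OR ((NOT 0 IMPLIES 0) XOR 1)) -> 1
  row 9 [1001]: ((0 OR 1) OR ((NOT 0 IMPLIES 1) XOR 1)) -> 1
  row 10 [1010]: ((0 OR 1) OR ((NOT 0 IMPLIES 0) XOR 1)) -> 1
  row 11 [1011]: ((0 OR 1) OR ((NOT 0 IMPLIES 1) XOR 1)) -> 1
  row 12 [1100]: ((1 OR 1) OR ((NOT 1 IMPLIES 0) XOR 1)) -> 1
  row 13 [1101]: ((1 OR 1) OR ((NOT 1 IMPLIES 1) XOR 1)) -> 1
  row 14 [1110]: ((1 OR 1) OR ((NOT 1 IMPLIES 0) XOR 1)) -> 1
  row 15 [1111]: ((1 OR 1) OR ((NOT 1 IMPLIES 1) XOR 1)) -> 1
Full result column, 4 rows per line (P1,P2 fixed per line; P3,P4 runs 00..11 left to right):
  rows 0-3 [P1,P2=00]: 0101  = hex 5
  rows 4-7 [P1,P2=01]: 1111  = hex F
  rows 8-11 [P1,P2=10]: 1111  = hex F
  rows 12-15 [P1,P2=11]: 1111  = hex F
Output column (row 0 .. row 15) = 0101111111111111
Output column grouped in 4s = 0101 1111 1111 1111 = 0x5FFF
Convert to decimal digit by digit (value = value*16 + digit):
  5 -> 5
  5*16 + 15 (F) = 95
  95*16 + 15 (F) = 1535
  1535*16 + 15 (F) = 24575
Decimal = 24575

24575


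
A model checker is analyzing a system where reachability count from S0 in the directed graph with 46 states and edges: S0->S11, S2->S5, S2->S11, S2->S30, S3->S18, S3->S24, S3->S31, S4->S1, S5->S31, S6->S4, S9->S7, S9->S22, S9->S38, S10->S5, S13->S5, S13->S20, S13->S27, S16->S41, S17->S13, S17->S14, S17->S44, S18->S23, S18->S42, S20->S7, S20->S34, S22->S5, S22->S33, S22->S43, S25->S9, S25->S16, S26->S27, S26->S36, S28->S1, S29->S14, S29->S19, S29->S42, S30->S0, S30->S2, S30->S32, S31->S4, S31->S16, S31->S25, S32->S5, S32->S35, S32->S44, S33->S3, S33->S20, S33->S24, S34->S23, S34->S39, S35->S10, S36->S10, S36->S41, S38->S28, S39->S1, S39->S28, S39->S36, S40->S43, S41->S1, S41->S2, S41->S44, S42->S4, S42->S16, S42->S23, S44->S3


BFS from S0:
  layer 0: {S0}
  layer 1: {S11}
Reachable set: {S0, S11}
Count = 2

2


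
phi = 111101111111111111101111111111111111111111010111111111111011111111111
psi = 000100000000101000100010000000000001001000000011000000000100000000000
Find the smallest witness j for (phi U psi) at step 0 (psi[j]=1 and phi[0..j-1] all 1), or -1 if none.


(phi U psi) at 0: need smallest j with psi[j]=1 and phi[i]=1 for all i in [0,j).
Scan from step 0:
  step 0: phi=1, psi=0 -> continue
  step 1: phi=1, psi=0 -> continue
  step 2: phi=1, psi=0 -> continue
  step 3: psi=1 and phi held for [0,3) -> witness found
Witness step = 3

3


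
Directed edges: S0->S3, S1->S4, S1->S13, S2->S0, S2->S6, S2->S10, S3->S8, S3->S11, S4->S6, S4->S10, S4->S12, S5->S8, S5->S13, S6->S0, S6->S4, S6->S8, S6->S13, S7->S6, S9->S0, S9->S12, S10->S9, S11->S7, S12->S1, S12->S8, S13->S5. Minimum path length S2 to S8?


BFS layer-by-layer from S2:
  dist 0: {S2}
  dist 1: {S0, S6, S10}
  dist 2: {S3, S4, S8, S9, S13}
  -> S8 reached at distance 2
Shortest path length = 2

2


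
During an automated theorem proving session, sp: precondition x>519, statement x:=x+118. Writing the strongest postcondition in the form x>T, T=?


Formula: sp(P, x:=E) = exists old_x. (x = E[old_x/x]) AND P[old_x/x] (old_x is the value of x before the assignment; eliminate old_x by solving x = E[old_x/x] for old_x)
Step 1: Precondition P: x>519, i.e. old_x > 519
Step 2: Assignment gives x = old_x + 118, so old_x = x - 118
Step 3: Substitute into P: x - 118 > 519
Step 4: Simplify: x > 519+118 = 637

637


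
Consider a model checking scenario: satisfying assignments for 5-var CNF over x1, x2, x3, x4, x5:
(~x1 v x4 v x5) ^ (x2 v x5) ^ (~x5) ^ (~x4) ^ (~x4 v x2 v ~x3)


CNF with 5 clauses over 5 vars (32 assignments).
An assignment satisfies CNF iff every clause has >=1 true literal.
Check each row (bits = x1,x2,x3,x4,x5; clause T/F shown):
  row 0 [00000]: clauses=TFTTT -> 0
  row 1 [00001]: clauses=TTFTT -> 0
  row 2 [00010]: clauses=TFTFT -> 0
  row 3 [00011]: clauses=TTFFT -> 0
  row 4 [00100]: clauses=TFTTT -> 0
  row 5 [00101]: clauses=TTFTT -> 0
  row 6 [00110]: clauses=TFTFF -> 0
  row 7 [00111]: clauses=TTFFF -> 0
  row 8 [01000]: clauses=TTTTT -> 1
  row 9 [01001]: clauses=TTFTT -> 0
  row 10 [01010]: clauses=TTTFT -> 0
  row 11 [01011]: clauses=TTFFT -> 0
  row 12 [01100]: clauses=TTTTT -> 1
  row 13 [01101]: clauses=TTFTT -> 0
  row 14 [01110]: clauses=TTTFT -> 0
  row 15 [01111]: clauses=TTFFT -> 0
  row 16 [10000]: clauses=FFTTT -> 0
  row 17 [10001]: clauses=TTFTT -> 0
  row 18 [10010]: clauses=TFTFT -> 0
  row 19 [10011]: clauses=TTFFT -> 0
  row 20 [10100]: clauses=FFTTT -> 0
  row 21 [10101]: clauses=TTFTT -> 0
  row 22 [10110]: clauses=TFTFF -> 0
  row 23 [10111]: clauses=TTFFF -> 0
  row 24 [11000]: clauses=FTTTT -> 0
  row 25 [11001]: clauses=TTFTT -> 0
  row 26 [11010]: clauses=TTTFT -> 0
  row 27 [11011]: clauses=TTFFT -> 0
  row 28 [11100]: clauses=FTTTT -> 0
  row 29 [11101]: clauses=TTFTT -> 0
  row 30 [11110]: clauses=TTTFT -> 0
  row 31 [11111]: clauses=TTFFT -> 0
Full result column, 8 rows per line (x1,x2 fixed per line; x3,x4,x5 runs 000..111 left to right):
  rows 0-7 [x1,x2=00]: 00000000  (ones: 0)
  rows 8-15 [x1,x2=01]: 10001000  (ones: 2)
  rows 16-23 [x1,x2=10]: 00000000  (ones: 0)
  rows 24-31 [x1,x2=11]: 00000000  (ones: 0)
Satisfying assignments = 0+2+0+0 = 2

2


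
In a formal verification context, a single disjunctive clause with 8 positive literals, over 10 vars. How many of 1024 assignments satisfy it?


Step 1: Total=2^10=1024
Step 2: Unsat when all 8 false: 2^2=4
Step 3: Sat=1024-4=1020

1020


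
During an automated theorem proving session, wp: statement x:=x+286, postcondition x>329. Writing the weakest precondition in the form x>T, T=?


Formula: wp(x:=E, P) = P[E/x] (substitute E for x in postcondition)
Step 1: Postcondition: x>329
Step 2: Substitute x+286 for x: x+286>329
Step 3: Solve for x: x > 329-286 = 43

43


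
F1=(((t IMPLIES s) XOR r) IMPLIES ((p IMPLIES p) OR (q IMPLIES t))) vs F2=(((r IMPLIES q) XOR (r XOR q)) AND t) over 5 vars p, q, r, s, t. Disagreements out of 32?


F1 = (((t IMPLIES s) XOR r) IMPLIES ((p IMPLIES p) OR (q IMPLIES t)))
F2 = (((r IMPLIES q) XOR (r XOR q)) AND t)
Evaluate both on each of 32 rows (bits = p,q,r,s,t):
  row 0 [00000]: F1=1 F2=0 (differ) -> 1
  row 1 [00001]: F1=1 F2=1 -> 0
  row 2 [00010]: F1=1 F2=0 (differ) -> 1
  row 3 [00011]: F1=1 F2=1 -> 0
  row 4 [00100]: F1=1 F2=0 (differ) -> 1
  row 5 [00101]: F1=1 F2=1 -> 0
  row 6 [00110]: F1=1 F2=0 (differ) -> 1
  row 7 [00111]: F1=1 F2=1 -> 0
  row 8 [01000]: F1=1 F2=0 (differ) -> 1
  row 9 [01001]: F1=1 F2=0 (differ) -> 1
  row 10 [01010]: F1=1 F2=0 (differ) -> 1
  row 11 [01011]: F1=1 F2=0 (differ) -> 1
  row 12 [01100]: F1=1 F2=0 (differ) -> 1
  row 13 [01101]: F1=1 F2=1 -> 0
  row 14 [01110]: F1=1 F2=0 (differ) -> 1
  row 15 [01111]: F1=1 F2=1 -> 0
  row 16 [10000]: F1=1 F2=0 (differ) -> 1
  row 17 [10001]: F1=1 F2=1 -> 0
  row 18 [10010]: F1=1 F2=0 (differ) -> 1
  row 19 [10011]: F1=1 F2=1 -> 0
  row 20 [10100]: F1=1 F2=0 (differ) -> 1
  row 21 [10101]: F1=1 F2=1 -> 0
  row 22 [10110]: F1=1 F2=0 (differ) -> 1
  row 23 [10111]: F1=1 F2=1 -> 0
  row 24 [11000]: F1=1 F2=0 (differ) -> 1
  row 25 [11001]: F1=1 F2=0 (differ) -> 1
  row 26 [11010]: F1=1 F2=0 (differ) -> 1
  row 27 [11011]: F1=1 F2=0 (differ) -> 1
  row 28 [11100]: F1=1 F2=0 (differ) -> 1
  row 29 [11101]: F1=1 F2=1 -> 0
  row 30 [11110]: F1=1 F2=0 (differ) -> 1
  row 31 [11111]: F1=1 F2=1 -> 0
Full result column, 8 rows per line (p,q fixed per line; r,s,t runs 000..111 left to right):
  rows 0-7 [p,q=00]: 10101010  (ones: 4)
  rows 8-15 [p,q=01]: 11111010  (ones: 6)
  rows 16-23 [p,q=10]: 10101010  (ones: 4)
  rows 24-31 [p,q=11]: 11111010  (ones: 6)
Disagreements = 4+6+4+6 = 20

20


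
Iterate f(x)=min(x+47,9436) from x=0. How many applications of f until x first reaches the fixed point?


Step 1: x=0, cap=9436, increment=47
Step 2: x grows by 47 each step until capped at 9436; fixed point is x=9436
Step 3: iterations = ceil(9436/47) = 201

201


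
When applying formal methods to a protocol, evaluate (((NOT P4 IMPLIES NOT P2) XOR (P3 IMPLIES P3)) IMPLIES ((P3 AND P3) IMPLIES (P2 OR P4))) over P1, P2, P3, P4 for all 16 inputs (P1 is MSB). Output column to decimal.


Formula: (((NOT P4 IMPLIES NOT P2) XOR (P3 IMPLIES P3)) IMPLIES ((P3 AND P3) IMPLIES (P2 OR P4))) over P1, P2, P3, P4 (16 rows)
Evaluate each row (bits = P1,P2,P3,P4, MSB first):
  row 0 [0000]: (((NOT 0 IMPLIES NOT 0) XOR (0 IMPLIES 0)) IMPLIES ((0 AND 0) IMPLIES (0 OR 0))) -> 1
  row 1 [0001]: (((NOT 1 IMPLIES NOT 0) XOR (0 IMPLIES 0)) IMPLIES ((0 AND 0) IMPLIES (0 OR 1))) -> 1
  row 2 [0010]: (((NOT 0 IMPLIES NOT 0) XOR (1 IMPLIES 1)) IMPLIES ((1 AND 1) IMPLIES (0 OR 0))) -> 1
  row 3 [0011]: (((NOT 1 IMPLIES NOT 0) XOR (1 IMPLIES 1)) IMPLIES ((1 AND 1) IMPLIES (0 OR 1))) -> 1
  row 4 [0100]: (((NOT 0 IMPLIES NOT 1) XOR (0 IMPLIES 0)) IMPLIES ((0 AND 0) IMPLIES (1 OR 0))) -> 1
  row 5 [0101]: (((NOT 1 IMPLIES NOT 1) XOR (0 IMPLIES 0)) IMPLIES ((0 AND 0) IMPLIES (1 OR 1))) -> 1
  row 6 [0110]: (((NOT 0 IMPLIES NOT 1) XOR (1 IMPLIES 1)) IMPLIES ((1 AND 1) IMPLIES (1 OR 0))) -> 1
  row 7 [0111]: (((NOT 1 IMPLIES NOT 1) XOR (1 IMPLIES 1)) IMPLIES ((1 AND 1) IMPLIES (1 OR 1))) -> 1
  row 8 [1000]: (((NOT 0 IMPLIES NOT 0) XOR (0 IMPLIES 0)) IMPLIES ((0 AND 0) IMPLIES (0 OR 0))) -> 1
  row 9 [1001]: (((NOT 1 IMPLIES NOT 0) XOR (0 IMPLIES 0)) IMPLIES ((0 AND 0) IMPLIES (0 OR 1))) -> 1
  row 10 [1010]: (((NOT 0 IMPLIES NOT 0) XOR (1 IMPLIES 1)) IMPLIES ((1 AND 1) IMPLIES (0 OR 0))) -> 1
  row 11 [1011]: (((NOT 1 IMPLIES NOT 0) XOR (1 IMPLIES 1)) IMPLIES ((1 AND 1) IMPLIES (0 OR 1))) -> 1
  row 12 [1100]: (((NOT 0 IMPLIES NOT 1) XOR (0 IMPLIES 0)) IMPLIES ((0 AND 0) IMPLIES (1 OR 0))) -> 1
  row 13 [1101]: (((NOT 1 IMPLIES NOT 1) XOR (0 IMPLIES 0)) IMPLIES ((0 AND 0) IMPLIES (1 OR 1))) -> 1
  row 14 [1110]: (((NOT 0 IMPLIES NOT 1) XOR (1 IMPLIES 1)) IMPLIES ((1 AND 1) IMPLIES (1 OR 0))) -> 1
  row 15 [1111]: (((NOT 1 IMPLIES NOT 1) XOR (1 IMPLIES 1)) IMPLIES ((1 AND 1) IMPLIES (1 OR 1))) -> 1
Full result column, 4 rows per line (P1,P2 fixed per line; P3,P4 runs 00..11 left to right):
  rows 0-3 [P1,P2=00]: 1111  = hex F
  rows 4-7 [P1,P2=01]: 1111  = hex F
  rows 8-11 [P1,P2=10]: 1111  = hex F
  rows 12-15 [P1,P2=11]: 1111  = hex F
Output column (row 0 .. row 15) = 1111111111111111
Output column grouped in 4s = 1111 1111 1111 1111 = 0xFFFF
Convert to decimal digit by digit (value = value*16 + digit):
  F -> 15
  15*16 + 15 (F) = 255
  255*16 + 15 (F) = 4095
  4095*16 + 15 (F) = 65535
Decimal = 65535

65535


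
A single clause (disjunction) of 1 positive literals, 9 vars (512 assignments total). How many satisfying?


Step 1: Total=2^9=512
Step 2: Unsat when all 1 false: 2^8=256
Step 3: Sat=512-256=256

256


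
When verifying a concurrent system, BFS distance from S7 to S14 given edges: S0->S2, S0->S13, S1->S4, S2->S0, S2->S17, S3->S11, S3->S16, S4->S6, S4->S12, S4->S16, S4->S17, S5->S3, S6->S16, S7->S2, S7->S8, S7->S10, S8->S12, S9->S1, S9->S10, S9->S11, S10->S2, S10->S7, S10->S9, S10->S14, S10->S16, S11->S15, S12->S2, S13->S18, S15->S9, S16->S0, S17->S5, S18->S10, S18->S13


BFS layer-by-layer from S7:
  dist 0: {S7}
  dist 1: {S2, S8, S10}
  dist 2: {S0, S9, S12, S14, S16, S17}
  -> S14 reached at distance 2
Shortest path length = 2

2


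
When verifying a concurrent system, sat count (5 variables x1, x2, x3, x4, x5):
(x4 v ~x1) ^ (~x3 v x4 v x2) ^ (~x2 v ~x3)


CNF with 3 clauses over 5 vars (32 assignments).
An assignment satisfies CNF iff every clause has >=1 true literal.
Check each row (bits = x1,x2,x3,x4,x5; clause T/F shown):
  row 0 [00000]: clauses=TTT -> 1
  row 1 [00001]: clauses=TTT -> 1
  row 2 [00010]: clauses=TTT -> 1
  row 3 [00011]: clauses=TTT -> 1
  row 4 [00100]: clauses=TFT -> 0
  row 5 [00101]: clauses=TFT -> 0
  row 6 [00110]: clauses=TTT -> 1
  row 7 [00111]: clauses=TTT -> 1
  row 8 [01000]: clauses=TTT -> 1
  row 9 [01001]: clauses=TTT -> 1
  row 10 [01010]: clauses=TTT -> 1
  row 11 [01011]: clauses=TTT -> 1
  row 12 [01100]: clauses=TTF -> 0
  row 13 [01101]: clauses=TTF -> 0
  row 14 [01110]: clauses=TTF -> 0
  row 15 [01111]: clauses=TTF -> 0
  row 16 [10000]: clauses=FTT -> 0
  row 17 [10001]: clauses=FTT -> 0
  row 18 [10010]: clauses=TTT -> 1
  row 19 [10011]: clauses=TTT -> 1
  row 20 [10100]: clauses=FFT -> 0
  row 21 [10101]: clauses=FFT -> 0
  row 22 [10110]: clauses=TTT -> 1
  row 23 [10111]: clauses=TTT -> 1
  row 24 [11000]: clauses=FTT -> 0
  row 25 [11001]: clauses=FTT -> 0
  row 26 [11010]: clauses=TTT -> 1
  row 27 [11011]: clauses=TTT -> 1
  row 28 [11100]: clauses=FTF -> 0
  row 29 [11101]: clauses=FTF -> 0
  row 30 [11110]: clauses=TTF -> 0
  row 31 [11111]: clauses=TTF -> 0
Full result column, 8 rows per line (x1,x2 fixed per line; x3,x4,x5 runs 000..111 left to right):
  rows 0-7 [x1,x2=00]: 11110011  (ones: 6)
  rows 8-15 [x1,x2=01]: 11110000  (ones: 4)
  rows 16-23 [x1,x2=10]: 00110011  (ones: 4)
  rows 24-31 [x1,x2=11]: 00110000  (ones: 2)
Satisfying assignments = 6+4+4+2 = 16

16


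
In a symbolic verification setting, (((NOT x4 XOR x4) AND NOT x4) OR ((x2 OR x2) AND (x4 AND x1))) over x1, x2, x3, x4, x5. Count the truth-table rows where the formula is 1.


Formula: (((NOT x4 XOR x4) AND NOT x4) OR ((x2 OR x2) AND (x4 AND x1))) over 5 vars (32 rows)
Evaluate each row (x1, x2, x3, x4, x5 as bits, MSB first):
  row 0 [00000]: (((NOT 0 XOR 0) AND NOT 0) OR ((0 OR 0) AND (0 AND 0))) -> 1
  row 1 [00001]: (((NOT 0 XOR 0) AND NOT 0) OR ((0 OR 0) AND (0 AND 0))) -> 1
  row 2 [00010]: (((NOT 1 XOR 1) AND NOT 1) OR ((0 OR 0) AND (1 AND 0))) -> 0
  row 3 [00011]: (((NOT 1 XOR 1) AND NOT 1) OR ((0 OR 0) AND (1 AND 0))) -> 0
  row 4 [00100]: (((NOT 0 XOR 0) AND NOT 0) OR ((0 OR 0) AND (0 AND 0))) -> 1
  row 5 [00101]: (((NOT 0 XOR 0) AND NOT 0) OR ((0 OR 0) AND (0 AND 0))) -> 1
  row 6 [00110]: (((NOT 1 XOR 1) AND NOT 1) OR ((0 OR 0) AND (1 AND 0))) -> 0
  row 7 [00111]: (((NOT 1 XOR 1) AND NOT 1) OR ((0 OR 0) AND (1 AND 0))) -> 0
  row 8 [01000]: (((NOT 0 XOR 0) AND NOT 0) OR ((1 OR 1) AND (0 AND 0))) -> 1
  row 9 [01001]: (((NOT 0 XOR 0) AND NOT 0) OR ((1 OR 1) AND (0 AND 0))) -> 1
  row 10 [01010]: (((NOT 1 XOR 1) AND NOT 1) OR ((1 OR 1) AND (1 AND 0))) -> 0
  row 11 [01011]: (((NOT 1 XOR 1) AND NOT 1) OR ((1 OR 1) AND (1 AND 0))) -> 0
  row 12 [01100]: (((NOT 0 XOR 0) AND NOT 0) OR ((1 OR 1) AND (0 AND 0))) -> 1
  row 13 [01101]: (((NOT 0 XOR 0) AND NOT 0) OR ((1 OR 1) AND (0 AND 0))) -> 1
  row 14 [01110]: (((NOT 1 XOR 1) AND NOT 1) OR ((1 OR 1) AND (1 AND 0))) -> 0
  row 15 [01111]: (((NOT 1 XOR 1) AND NOT 1) OR ((1 OR 1) AND (1 AND 0))) -> 0
  row 16 [10000]: (((NOT 0 XOR 0) AND NOT 0) OR ((0 OR 0) AND (0 AND 1))) -> 1
  row 17 [10001]: (((NOT 0 XOR 0) AND NOT 0) OR ((0 OR 0) AND (0 AND 1))) -> 1
  row 18 [10010]: (((NOT 1 XOR 1) AND NOT 1) OR ((0 OR 0) AND (1 AND 1))) -> 0
  row 19 [10011]: (((NOT 1 XOR 1) AND NOT 1) OR ((0 OR 0) AND (1 AND 1))) -> 0
  row 20 [10100]: (((NOT 0 XOR 0) AND NOT 0) OR ((0 OR 0) AND (0 AND 1))) -> 1
  row 21 [10101]: (((NOT 0 XOR 0) AND NOT 0) OR ((0 OR 0) AND (0 AND 1))) -> 1
  row 22 [10110]: (((NOT 1 XOR 1) AND NOT 1) OR ((0 OR 0) AND (1 AND 1))) -> 0
  row 23 [10111]: (((NOT 1 XOR 1) AND NOT 1) OR ((0 OR 0) AND (1 AND 1))) -> 0
  row 24 [11000]: (((NOT 0 XOR 0) AND NOT 0) OR ((1 OR 1) AND (0 AND 1))) -> 1
  row 25 [11001]: (((NOT 0 XOR 0) AND NOT 0) OR ((1 OR 1) AND (0 AND 1))) -> 1
  row 26 [11010]: (((NOT 1 XOR 1) AND NOT 1) OR ((1 OR 1) AND (1 AND 1))) -> 1
  row 27 [11011]: (((NOT 1 XOR 1) AND NOT 1) OR ((1 OR 1) AND (1 AND 1))) -> 1
  row 28 [11100]: (((NOT 0 XOR 0) AND NOT 0) OR ((1 OR 1) AND (0 AND 1))) -> 1
  row 29 [11101]: (((NOT 0 XOR 0) AND NOT 0) OR ((1 OR 1) AND (0 AND 1))) -> 1
  row 30 [11110]: (((NOT 1 XOR 1) AND NOT 1) OR ((1 OR 1) AND (1 AND 1))) -> 1
  row 31 [11111]: (((NOT 1 XOR 1) AND NOT 1) OR ((1 OR 1) AND (1 AND 1))) -> 1
Full result column, 8 rows per line (x1,x2 fixed per line; x3,x4,x5 runs 000..111 left to right):
  rows 0-7 [x1,x2=00]: 11001100  (ones: 4)
  rows 8-15 [x1,x2=01]: 11001100  (ones: 4)
  rows 16-23 [x1,x2=10]: 11001100  (ones: 4)
  rows 24-31 [x1,x2=11]: 11111111  (ones: 8)
Count of 1-rows = 4+4+4+8 = 20

20


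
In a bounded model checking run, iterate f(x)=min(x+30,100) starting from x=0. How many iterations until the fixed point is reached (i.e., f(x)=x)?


Step 1: x=0, cap=100, increment=30
Step 2: x grows by 30 each step until capped at 100; fixed point is x=100
Step 3: iterations = ceil(100/30) = 4

4


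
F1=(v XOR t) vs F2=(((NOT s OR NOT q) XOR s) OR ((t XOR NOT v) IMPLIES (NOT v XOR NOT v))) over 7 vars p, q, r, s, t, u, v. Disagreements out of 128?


F1 = (v XOR t)
F2 = (((NOT s OR NOT q) XOR s) OR ((t XOR NOT v) IMPLIES (NOT v XOR NOT v)))
Evaluate both on each of 128 rows (bits = p,q,r,s,t,u,v):
  row 0 [0000000]: F1=0 F2=1 (differ) -> 1
  row 1 [0000001]: F1=1 F2=1 -> 0
  row 2 [0000010]: F1=0 F2=1 (differ) -> 1
  row 3 [0000011]: F1=1 F2=1 -> 0
  row 4 [0000100]: F1=1 F2=1 -> 0
  (every remaining row is evaluated the same way; all 128 results are listed next)
Full result column, 8 rows per line (p,q,r,s fixed per line; t,u,v runs 000..111 left to right):
  rows 0-7 [p,q,r,s=0000]: 10100101  (ones: 4)
  rows 8-15 [p,q,r,s=0001]: 00000000  (ones: 0)
  rows 16-23 [p,q,r,s=0010]: 10100101  (ones: 4)
  rows 24-31 [p,q,r,s=0011]: 00000000  (ones: 0)
  rows 32-39 [p,q,r,s=0100]: 10100101  (ones: 4)
  rows 40-47 [p,q,r,s=0101]: 10100101  (ones: 4)
  rows 48-55 [p,q,r,s=0110]: 10100101  (ones: 4)
  rows 56-63 [p,q,r,s=0111]: 10100101  (ones: 4)
  rows 64-71 [p,q,r,s=1000]: 10100101  (ones: 4)
  rows 72-79 [p,q,r,s=1001]: 00000000  (ones: 0)
  rows 80-87 [p,q,r,s=1010]: 10100101  (ones: 4)
  rows 88-95 [p,q,r,s=1011]: 00000000  (ones: 0)
  rows 96-103 [p,q,r,s=1100]: 10100101  (ones: 4)
  rows 104-111 [p,q,r,s=1101]: 10100101  (ones: 4)
  rows 112-119 [p,q,r,s=1110]: 10100101  (ones: 4)
  rows 120-127 [p,q,r,s=1111]: 10100101  (ones: 4)
Disagreements = 4+0+4+0+4+4+4+4+4+0+4+0+4+4+4+4 = 48

48


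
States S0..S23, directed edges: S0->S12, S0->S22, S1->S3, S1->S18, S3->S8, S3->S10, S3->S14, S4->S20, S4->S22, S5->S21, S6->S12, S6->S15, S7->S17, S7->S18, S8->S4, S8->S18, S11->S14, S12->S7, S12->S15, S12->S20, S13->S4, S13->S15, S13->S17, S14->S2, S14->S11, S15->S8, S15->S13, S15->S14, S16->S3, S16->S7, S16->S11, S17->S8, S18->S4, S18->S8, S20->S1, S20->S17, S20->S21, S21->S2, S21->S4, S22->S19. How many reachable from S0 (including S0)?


BFS from S0:
  layer 0: {S0}
  layer 1: {S12, S22}
  layer 2: {S7, S15, S19, S20}
  layer 3: {S1, S8, S13, S14, S17, S18, S21}
  layer 4: {S2, S3, S4, S11}
  layer 5: {S10}
Reachable set: {S0, S1, S2, S3, S4, S7, S8, S10, S11, S12, S13, S14, S15, S17, S18, S19, S20, S21, S22}
Count = 19

19


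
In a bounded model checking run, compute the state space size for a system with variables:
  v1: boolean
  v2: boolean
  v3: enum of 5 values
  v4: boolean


State space = product of domain sizes of all variables.
Domain sizes:
  v1 (boolean): 2
  v2 (boolean): 2
  v3 (enum of 5 values): 5
  v4 (boolean): 2
Product = 2 * 2 * 5 * 2 = 40

40


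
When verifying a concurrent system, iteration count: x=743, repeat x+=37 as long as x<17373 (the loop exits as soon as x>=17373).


Step 1: x goes from 743 toward 17373 by 37; the body runs while x<17373, so iterations = ceil((bound-start)/step)
Step 2: Distance=16630
Step 3: ceil(16630/37)=450

450


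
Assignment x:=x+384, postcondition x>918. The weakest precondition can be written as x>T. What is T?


Formula: wp(x:=E, P) = P[E/x] (substitute E for x in postcondition)
Step 1: Postcondition: x>918
Step 2: Substitute x+384 for x: x+384>918
Step 3: Solve for x: x > 918-384 = 534

534


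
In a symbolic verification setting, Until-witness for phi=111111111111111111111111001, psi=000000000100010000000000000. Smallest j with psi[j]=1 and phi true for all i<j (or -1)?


(phi U psi) at 0: need smallest j with psi[j]=1 and phi[i]=1 for all i in [0,j).
Scan from step 0:
  step 0: phi=1, psi=0 -> continue
  step 1: phi=1, psi=0 -> continue
  step 2: phi=1, psi=0 -> continue
  step 3: phi=1, psi=0 -> continue
  step 9: psi=1 and phi held for [0,9) -> witness found
Witness step = 9

9


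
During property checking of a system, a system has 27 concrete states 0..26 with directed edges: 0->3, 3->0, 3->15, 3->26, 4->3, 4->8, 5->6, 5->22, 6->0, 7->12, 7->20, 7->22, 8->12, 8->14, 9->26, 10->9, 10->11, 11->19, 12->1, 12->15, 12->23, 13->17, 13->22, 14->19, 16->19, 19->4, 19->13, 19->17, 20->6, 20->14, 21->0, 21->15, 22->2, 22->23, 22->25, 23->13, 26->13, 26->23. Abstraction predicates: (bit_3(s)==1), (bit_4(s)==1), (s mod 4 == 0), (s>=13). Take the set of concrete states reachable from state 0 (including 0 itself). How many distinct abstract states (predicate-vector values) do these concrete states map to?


BFS from 0:
Concrete reachable: {0, 2, 3, 13, 15, 17, 22, 23, 25, 26}
Abstract via predicates (bit_3(s)==1), (bit_4(s)==1), (s mod 4 == 0), (s>=13):
  (0,0,0,0) <- {2, 3}
  (0,0,1,0) <- {0}
  (0,1,0,1) <- {17, 22, 23}
  (1,0,0,1) <- {13, 15}
  (1,1,0,1) <- {25, 26}
Distinct abstract states = 5

5


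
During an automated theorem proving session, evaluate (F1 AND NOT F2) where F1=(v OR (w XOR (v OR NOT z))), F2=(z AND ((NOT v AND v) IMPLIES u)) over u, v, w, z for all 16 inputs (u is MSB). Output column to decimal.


F1 = (v OR (w XOR (v OR NOT z)))
F2 = (z AND ((NOT v AND v) IMPLIES u))
Counterexample to F1=>F2 is where F1=1 and F2=0.
Evaluate each row (bits = u,v,w,z, MSB first):
  row 0 [0000]: F1=1 F2=0 -> F1&~F2 -> 1
  row 1 [0001]: F1=0 F2=1 -> F1&~F2 -> 0
  row 2 [0010]: F1=0 F2=0 -> F1&~F2 -> 0
  row 3 [0011]: F1=1 F2=1 -> F1&~F2 -> 0
  row 4 [0100]: F1=1 F2=0 -> F1&~F2 -> 1
  row 5 [0101]: F1=1 F2=1 -> F1&~F2 -> 0
  row 6 [0110]: F1=1 F2=0 -> F1&~F2 -> 1
  row 7 [0111]: F1=1 F2=1 -> F1&~F2 -> 0
  row 8 [1000]: F1=1 F2=0 -> F1&~F2 -> 1
  row 9 [1001]: F1=0 F2=1 -> F1&~F2 -> 0
  row 10 [1010]: F1=0 F2=0 -> F1&~F2 -> 0
  row 11 [1011]: F1=1 F2=1 -> F1&~F2 -> 0
  row 12 [1100]: F1=1 F2=0 -> F1&~F2 -> 1
  row 13 [1101]: F1=1 F2=1 -> F1&~F2 -> 0
  row 14 [1110]: F1=1 F2=0 -> F1&~F2 -> 1
  row 15 [1111]: F1=1 F2=1 -> F1&~F2 -> 0
Full result column, 4 rows per line (u,v fixed per line; w,z runs 00..11 left to right):
  rows 0-3 [u,v=00]: 1000  = hex 8
  rows 4-7 [u,v=01]: 1010  = hex A
  rows 8-11 [u,v=10]: 1000  = hex 8
  rows 12-15 [u,v=11]: 1010  = hex A
Counterexample vector (row 0 .. row 15) = 1000101010001010
Output column grouped in 4s = 1000 1010 1000 1010 = 0x8A8A
Convert to decimal digit by digit (value = value*16 + digit):
  8 -> 8
  8*16 + 10 (A) = 138
  138*16 + 8 = 2216
  2216*16 + 10 (A) = 35466
Decimal = 35466

35466


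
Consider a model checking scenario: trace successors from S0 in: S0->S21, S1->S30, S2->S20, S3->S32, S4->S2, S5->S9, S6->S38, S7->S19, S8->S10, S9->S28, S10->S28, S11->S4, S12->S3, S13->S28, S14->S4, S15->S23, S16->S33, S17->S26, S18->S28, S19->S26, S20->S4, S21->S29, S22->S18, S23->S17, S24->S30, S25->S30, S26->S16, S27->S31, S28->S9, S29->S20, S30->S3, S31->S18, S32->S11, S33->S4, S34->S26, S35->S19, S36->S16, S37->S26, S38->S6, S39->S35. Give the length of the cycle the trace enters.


Trace from S0 until a state repeats:
  S0 -> S21 -> S29 -> S20 -> S4 -> S2 -> S20
S20 first seen at step 3, revisited at step 6.
Cycle length = 6 - 3 = 3

3


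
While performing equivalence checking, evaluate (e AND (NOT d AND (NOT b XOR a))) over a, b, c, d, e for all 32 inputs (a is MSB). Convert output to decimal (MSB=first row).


Formula: (e AND (NOT d AND (NOT b XOR a))) over a, b, c, d, e (32 rows)
Evaluate each row (bits = a,b,c,d,e, MSB first):
  row 0 [00000]: (0 AND (NOT 0 AND (NOT 0 XOR 0))) -> 0
  row 1 [00001]: (1 AND (NOT 0 AND (NOT 0 XOR 0))) -> 1
  row 2 [00010]: (0 AND (NOT 1 AND (NOT 0 XOR 0))) -> 0
  row 3 [00011]: (1 AND (NOT 1 AND (NOT 0 XOR 0))) -> 0
  row 4 [00100]: (0 AND (NOT 0 AND (NOT 0 XOR 0))) -> 0
  row 5 [00101]: (1 AND (NOT 0 AND (NOT 0 XOR 0))) -> 1
  row 6 [00110]: (0 AND (NOT 1 AND (NOT 0 XOR 0))) -> 0
  row 7 [00111]: (1 AND (NOT 1 AND (NOT 0 XOR 0))) -> 0
  row 8 [01000]: (0 AND (NOT 0 AND (NOT 1 XOR 0))) -> 0
  row 9 [01001]: (1 AND (NOT 0 AND (NOT 1 XOR 0))) -> 0
  row 10 [01010]: (0 AND (NOT 1 AND (NOT 1 XOR 0))) -> 0
  row 11 [01011]: (1 AND (NOT 1 AND (NOT 1 XOR 0))) -> 0
  row 12 [01100]: (0 AND (NOT 0 AND (NOT 1 XOR 0))) -> 0
  row 13 [01101]: (1 AND (NOT 0 AND (NOT 1 XOR 0))) -> 0
  row 14 [01110]: (0 AND (NOT 1 AND (NOT 1 XOR 0))) -> 0
  row 15 [01111]: (1 AND (NOT 1 AND (NOT 1 XOR 0))) -> 0
  row 16 [10000]: (0 AND (NOT 0 AND (NOT 0 XOR 1))) -> 0
  row 17 [10001]: (1 AND (NOT 0 AND (NOT 0 XOR 1))) -> 0
  row 18 [10010]: (0 AND (NOT 1 AND (NOT 0 XOR 1))) -> 0
  row 19 [10011]: (1 AND (NOT 1 AND (NOT 0 XOR 1))) -> 0
  row 20 [10100]: (0 AND (NOT 0 AND (NOT 0 XOR 1))) -> 0
  row 21 [10101]: (1 AND (NOT 0 AND (NOT 0 XOR 1))) -> 0
  row 22 [10110]: (0 AND (NOT 1 AND (NOT 0 XOR 1))) -> 0
  row 23 [10111]: (1 AND (NOT 1 AND (NOT 0 XOR 1))) -> 0
  row 24 [11000]: (0 AND (NOT 0 AND (NOT 1 XOR 1))) -> 0
  row 25 [11001]: (1 AND (NOT 0 AND (NOT 1 XOR 1))) -> 1
  row 26 [11010]: (0 AND (NOT 1 AND (NOT 1 XOR 1))) -> 0
  row 27 [11011]: (1 AND (NOT 1 AND (NOT 1 XOR 1))) -> 0
  row 28 [11100]: (0 AND (NOT 0 AND (NOT 1 XOR 1))) -> 0
  row 29 [11101]: (1 AND (NOT 0 AND (NOT 1 XOR 1))) -> 1
  row 30 [11110]: (0 AND (NOT 1 AND (NOT 1 XOR 1))) -> 0
  row 31 [11111]: (1 AND (NOT 1 AND (NOT 1 XOR 1))) -> 0
Full result column, 4 rows per line (a,b,c fixed per line; d,e runs 00..11 left to right):
  rows 0-3 [a,b,c=000]: 0100  = hex 4
  rows 4-7 [a,b,c=001]: 0100  = hex 4
  rows 8-11 [a,b,c=010]: 0000  = hex 0
  rows 12-15 [a,b,c=011]: 0000  = hex 0
  rows 16-19 [a,b,c=100]: 0000  = hex 0
  rows 20-23 [a,b,c=101]: 0000  = hex 0
  rows 24-27 [a,b,c=110]: 0100  = hex 4
  rows 28-31 [a,b,c=111]: 0100  = hex 4
Output column (row 0 .. row 31) = 01000100000000000000000001000100
Output column grouped in 4s = 0100 0100 0000 0000 0000 0000 0100 0100 = 0x44000044
Convert to decimal digit by digit (value = value*16 + digit):
  4 -> 4
  4*16 + 4 = 68
  68*16 + 0 = 1088
  1088*16 + 0 = 17408
  17408*16 + 0 = 278528
  278528*16 + 0 = 4456448
  4456448*16 + 4 = 71303172
  71303172*16 + 4 = 1140850756
Decimal = 1140850756

1140850756


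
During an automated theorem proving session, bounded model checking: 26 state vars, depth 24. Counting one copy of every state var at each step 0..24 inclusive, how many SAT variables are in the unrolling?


BMC unrolls to depth k, creating one copy of each state var for steps 0..k.
Step count = 24 + 1 = 25 (steps 0 through 24)
Vars per step = 26
Total = 26 * 25 = 650

650


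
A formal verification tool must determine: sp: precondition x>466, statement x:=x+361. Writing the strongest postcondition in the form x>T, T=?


Formula: sp(P, x:=E) = exists old_x. (x = E[old_x/x]) AND P[old_x/x] (old_x is the value of x before the assignment; eliminate old_x by solving x = E[old_x/x] for old_x)
Step 1: Precondition P: x>466, i.e. old_x > 466
Step 2: Assignment gives x = old_x + 361, so old_x = x - 361
Step 3: Substitute into P: x - 361 > 466
Step 4: Simplify: x > 466+361 = 827

827


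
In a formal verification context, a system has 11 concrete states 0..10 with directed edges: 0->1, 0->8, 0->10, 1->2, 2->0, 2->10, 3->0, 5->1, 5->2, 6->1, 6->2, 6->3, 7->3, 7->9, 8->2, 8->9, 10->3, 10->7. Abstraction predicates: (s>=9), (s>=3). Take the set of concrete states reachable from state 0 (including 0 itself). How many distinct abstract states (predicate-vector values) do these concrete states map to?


BFS from 0:
Concrete reachable: {0, 1, 2, 3, 7, 8, 9, 10}
Abstract via predicates (s>=9), (s>=3):
  (0,0) <- {0, 1, 2}
  (0,1) <- {3, 7, 8}
  (1,1) <- {9, 10}
Distinct abstract states = 3

3


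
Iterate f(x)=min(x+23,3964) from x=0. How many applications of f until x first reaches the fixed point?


Step 1: x=0, cap=3964, increment=23
Step 2: x grows by 23 each step until capped at 3964; fixed point is x=3964
Step 3: iterations = ceil(3964/23) = 173

173


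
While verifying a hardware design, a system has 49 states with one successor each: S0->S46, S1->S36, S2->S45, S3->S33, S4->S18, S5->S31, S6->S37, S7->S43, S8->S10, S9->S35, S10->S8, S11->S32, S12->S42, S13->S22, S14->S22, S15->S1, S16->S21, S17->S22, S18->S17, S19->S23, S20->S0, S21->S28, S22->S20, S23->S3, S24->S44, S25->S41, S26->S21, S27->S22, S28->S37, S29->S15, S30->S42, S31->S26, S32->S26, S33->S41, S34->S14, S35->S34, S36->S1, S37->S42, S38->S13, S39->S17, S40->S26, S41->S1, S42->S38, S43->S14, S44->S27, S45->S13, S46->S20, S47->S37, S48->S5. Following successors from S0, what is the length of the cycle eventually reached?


Trace from S0 until a state repeats:
  S0 -> S46 -> S20 -> S0
S0 first seen at step 0, revisited at step 3.
Cycle length = 3 - 0 = 3

3


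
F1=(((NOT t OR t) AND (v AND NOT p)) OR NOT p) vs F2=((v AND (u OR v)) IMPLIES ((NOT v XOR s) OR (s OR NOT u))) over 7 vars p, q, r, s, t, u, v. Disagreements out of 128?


F1 = (((NOT t OR t) AND (v AND NOT p)) OR NOT p)
F2 = ((v AND (u OR v)) IMPLIES ((NOT v XOR s) OR (s OR NOT u)))
Evaluate both on each of 128 rows (bits = p,q,r,s,t,u,v):
  row 0 [0000000]: F1=1 F2=1 -> 0
  row 1 [0000001]: F1=1 F2=1 -> 0
  row 2 [0000010]: F1=1 F2=1 -> 0
  row 3 [0000011]: F1=1 F2=0 (differ) -> 1
  row 4 [0000100]: F1=1 F2=1 -> 0
  (every remaining row is evaluated the same way; all 128 results are listed next)
Full result column, 8 rows per line (p,q,r,s fixed per line; t,u,v runs 000..111 left to right):
  rows 0-7 [p,q,r,s=0000]: 00010001  (ones: 2)
  rows 8-15 [p,q,r,s=0001]: 00000000  (ones: 0)
  rows 16-23 [p,q,r,s=0010]: 00010001  (ones: 2)
  rows 24-31 [p,q,r,s=0011]: 00000000  (ones: 0)
  rows 32-39 [p,q,r,s=0100]: 00010001  (ones: 2)
  rows 40-47 [p,q,r,s=0101]: 00000000  (ones: 0)
  rows 48-55 [p,q,r,s=0110]: 00010001  (ones: 2)
  rows 56-63 [p,q,r,s=0111]: 00000000  (ones: 0)
  rows 64-71 [p,q,r,s=1000]: 11101110  (ones: 6)
  rows 72-79 [p,q,r,s=1001]: 11111111  (ones: 8)
  rows 80-87 [p,q,r,s=1010]: 11101110  (ones: 6)
  rows 88-95 [p,q,r,s=1011]: 11111111  (ones: 8)
  rows 96-103 [p,q,r,s=1100]: 11101110  (ones: 6)
  rows 104-111 [p,q,r,s=1101]: 11111111  (ones: 8)
  rows 112-119 [p,q,r,s=1110]: 11101110  (ones: 6)
  rows 120-127 [p,q,r,s=1111]: 11111111  (ones: 8)
Disagreements = 2+0+2+0+2+0+2+0+6+8+6+8+6+8+6+8 = 64

64
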